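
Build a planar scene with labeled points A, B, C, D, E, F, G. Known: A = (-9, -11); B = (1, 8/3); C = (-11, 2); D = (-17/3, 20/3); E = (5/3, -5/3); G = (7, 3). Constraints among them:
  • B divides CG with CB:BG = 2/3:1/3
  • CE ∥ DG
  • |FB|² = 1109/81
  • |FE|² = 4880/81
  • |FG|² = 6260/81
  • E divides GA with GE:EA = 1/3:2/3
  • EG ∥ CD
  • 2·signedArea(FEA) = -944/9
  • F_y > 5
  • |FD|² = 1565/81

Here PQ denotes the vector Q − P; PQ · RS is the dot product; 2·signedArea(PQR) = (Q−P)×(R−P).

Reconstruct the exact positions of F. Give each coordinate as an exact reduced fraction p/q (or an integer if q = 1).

F = (-13/9, 49/9)

1. F_x = -13/9  [line 28/3·x + -32/3·y + 644/9 = 0 ∩ |FE|² = 4880/81]
2. F_y = 49/9  [line 28/3·x + -32/3·y + 644/9 = 0 ∩ |FE|² = 4880/81]
   → F = (-13/9, 49/9)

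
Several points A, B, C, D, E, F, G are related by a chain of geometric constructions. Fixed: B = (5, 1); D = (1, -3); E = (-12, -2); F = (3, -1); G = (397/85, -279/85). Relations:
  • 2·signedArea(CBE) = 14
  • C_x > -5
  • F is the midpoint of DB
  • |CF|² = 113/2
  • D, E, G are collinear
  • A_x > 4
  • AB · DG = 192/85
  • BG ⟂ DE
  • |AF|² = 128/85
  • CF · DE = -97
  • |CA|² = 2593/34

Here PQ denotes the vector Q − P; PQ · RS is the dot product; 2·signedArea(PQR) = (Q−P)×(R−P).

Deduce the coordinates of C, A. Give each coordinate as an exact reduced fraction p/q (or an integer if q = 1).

A = (359/85, -93/85)
C = (-9/2, -3/2)

1. C_x = -9/2  [CF · DE = -97 ∩ 2·signedArea(CBE) = 14]
2. C_y = -3/2  [CF · DE = -97 ∩ 2·signedArea(CBE) = 14]
   → C = (-9/2, -3/2)
3. A_x = 359/85  [line -312/85·x + 24/85·y + 1344/85 = 0 ∩ |AF|² = 128/85]
4. A_y = -93/85  [line -312/85·x + 24/85·y + 1344/85 = 0 ∩ |AF|² = 128/85]
   → A = (359/85, -93/85)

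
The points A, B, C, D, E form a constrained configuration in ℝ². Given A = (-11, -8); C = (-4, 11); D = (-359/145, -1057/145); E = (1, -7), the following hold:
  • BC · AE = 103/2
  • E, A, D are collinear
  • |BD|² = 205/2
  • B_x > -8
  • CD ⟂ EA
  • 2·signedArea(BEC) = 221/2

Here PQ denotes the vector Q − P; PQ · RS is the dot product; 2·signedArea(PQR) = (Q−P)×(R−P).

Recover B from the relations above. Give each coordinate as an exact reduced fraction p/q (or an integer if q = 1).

1. B_x = -15/2  [2·signedArea(BEC) = 221/2 ∩ BC · AE = 103/2]
2. B_y = 3/2  [2·signedArea(BEC) = 221/2 ∩ BC · AE = 103/2]
   → B = (-15/2, 3/2)

B = (-15/2, 3/2)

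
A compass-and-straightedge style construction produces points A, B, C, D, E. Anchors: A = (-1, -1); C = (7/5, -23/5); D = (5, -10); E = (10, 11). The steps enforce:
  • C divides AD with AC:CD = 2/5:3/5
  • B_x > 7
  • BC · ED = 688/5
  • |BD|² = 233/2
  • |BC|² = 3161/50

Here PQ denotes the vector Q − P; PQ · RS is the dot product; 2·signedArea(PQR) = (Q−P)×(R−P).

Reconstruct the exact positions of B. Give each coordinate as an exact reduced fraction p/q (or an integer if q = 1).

1. B_x = 15/2  [line 5·x + 21·y + -48 = 0 ∩ |BC|² = 3161/50]
2. B_y = 1/2  [line 5·x + 21·y + -48 = 0 ∩ |BC|² = 3161/50]
   → B = (15/2, 1/2)

B = (15/2, 1/2)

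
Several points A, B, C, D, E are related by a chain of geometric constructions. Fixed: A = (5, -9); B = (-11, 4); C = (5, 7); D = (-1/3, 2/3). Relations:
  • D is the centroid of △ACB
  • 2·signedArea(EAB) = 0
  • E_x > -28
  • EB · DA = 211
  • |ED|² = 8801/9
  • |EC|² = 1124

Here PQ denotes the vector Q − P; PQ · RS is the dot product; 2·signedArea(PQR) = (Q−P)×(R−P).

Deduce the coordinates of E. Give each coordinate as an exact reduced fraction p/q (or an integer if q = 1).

1. E_x = -27  [2·signedArea(EAB) = 0 ∩ EB · DA = 211]
2. E_y = 17  [2·signedArea(EAB) = 0 ∩ EB · DA = 211]
   → E = (-27, 17)

E = (-27, 17)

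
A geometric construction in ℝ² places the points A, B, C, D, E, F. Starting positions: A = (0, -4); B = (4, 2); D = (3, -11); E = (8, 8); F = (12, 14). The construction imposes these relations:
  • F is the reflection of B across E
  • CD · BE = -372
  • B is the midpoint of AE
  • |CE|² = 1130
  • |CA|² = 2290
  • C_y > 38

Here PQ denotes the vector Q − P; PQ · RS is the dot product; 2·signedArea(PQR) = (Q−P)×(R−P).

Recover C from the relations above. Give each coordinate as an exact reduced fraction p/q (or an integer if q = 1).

1. C_x = 21  [line -4·x + -6·y + 318 = 0 ∩ |CE|² = 1130]
2. C_y = 39  [line -4·x + -6·y + 318 = 0 ∩ |CE|² = 1130]
   → C = (21, 39)

C = (21, 39)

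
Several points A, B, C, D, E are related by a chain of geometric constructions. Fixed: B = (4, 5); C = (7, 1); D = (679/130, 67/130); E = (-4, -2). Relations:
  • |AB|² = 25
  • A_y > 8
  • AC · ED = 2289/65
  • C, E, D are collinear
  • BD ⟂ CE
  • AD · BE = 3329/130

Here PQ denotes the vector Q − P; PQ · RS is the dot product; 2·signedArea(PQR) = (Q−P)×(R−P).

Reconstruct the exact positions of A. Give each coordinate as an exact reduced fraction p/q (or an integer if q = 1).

A = (1, 9)

1. A_x = 1  [AD · BE = 3329/130 ∩ AC · ED = 2289/65]
2. A_y = 9  [AD · BE = 3329/130 ∩ AC · ED = 2289/65]
   → A = (1, 9)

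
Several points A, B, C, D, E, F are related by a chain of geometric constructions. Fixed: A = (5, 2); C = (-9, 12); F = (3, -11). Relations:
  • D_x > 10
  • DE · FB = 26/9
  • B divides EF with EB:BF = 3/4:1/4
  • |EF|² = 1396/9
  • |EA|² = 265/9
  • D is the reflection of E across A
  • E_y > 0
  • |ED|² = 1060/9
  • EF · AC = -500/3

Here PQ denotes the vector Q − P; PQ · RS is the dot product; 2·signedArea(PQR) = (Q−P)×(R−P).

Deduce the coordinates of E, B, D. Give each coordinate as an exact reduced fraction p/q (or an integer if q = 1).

1. E_x = -1/3  [line 14·x + -10·y + 44/3 = 0 ∩ |EF|² = 1396/9]
2. E_y = 1  [line 14·x + -10·y + 44/3 = 0 ∩ |EF|² = 1396/9]
   → E = (-1/3, 1)
3. B_x = 13/6  [B divides EF with EB:BF = 3/4:1/4]
4. B_y = -8  [B divides EF with EB:BF = 3/4:1/4]
   → B = (13/6, -8)
5. D_x = 31/3  [D is the reflection of E across A]
6. D_y = 3  [D is the reflection of E across A]
   → D = (31/3, 3)

B = (13/6, -8)
D = (31/3, 3)
E = (-1/3, 1)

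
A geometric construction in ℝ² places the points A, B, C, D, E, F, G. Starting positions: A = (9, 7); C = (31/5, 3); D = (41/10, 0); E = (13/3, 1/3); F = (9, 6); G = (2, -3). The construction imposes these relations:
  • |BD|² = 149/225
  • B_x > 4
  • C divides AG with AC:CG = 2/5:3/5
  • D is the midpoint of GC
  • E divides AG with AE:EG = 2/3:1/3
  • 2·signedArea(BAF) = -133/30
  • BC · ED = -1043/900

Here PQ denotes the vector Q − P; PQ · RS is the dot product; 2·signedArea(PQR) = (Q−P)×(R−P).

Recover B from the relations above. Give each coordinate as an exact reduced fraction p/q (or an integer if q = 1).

1. B_x = 137/30  [2·signedArea(BAF) = -133/30 ∩ BC · ED = -1043/900]
2. B_y = 2/3  [2·signedArea(BAF) = -133/30 ∩ BC · ED = -1043/900]
   → B = (137/30, 2/3)

B = (137/30, 2/3)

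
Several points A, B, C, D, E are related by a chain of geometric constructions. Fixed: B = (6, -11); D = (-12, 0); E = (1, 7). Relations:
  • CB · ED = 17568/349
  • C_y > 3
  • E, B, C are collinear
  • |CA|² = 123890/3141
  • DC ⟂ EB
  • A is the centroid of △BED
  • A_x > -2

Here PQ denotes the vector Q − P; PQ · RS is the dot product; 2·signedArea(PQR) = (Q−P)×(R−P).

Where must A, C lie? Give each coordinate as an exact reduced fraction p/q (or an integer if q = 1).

A = (-5/3, -4/3)
C = (654/349, 1345/349)

1. A_x = -5/3  [A is the centroid of △BED]
2. A_y = -4/3  [A is the centroid of △BED]
   → A = (-5/3, -4/3)
3. C_x = 654/349  [E, B, C are collinear ∩ DC ⟂ EB]
4. C_y = 1345/349  [E, B, C are collinear ∩ DC ⟂ EB]
   → C = (654/349, 1345/349)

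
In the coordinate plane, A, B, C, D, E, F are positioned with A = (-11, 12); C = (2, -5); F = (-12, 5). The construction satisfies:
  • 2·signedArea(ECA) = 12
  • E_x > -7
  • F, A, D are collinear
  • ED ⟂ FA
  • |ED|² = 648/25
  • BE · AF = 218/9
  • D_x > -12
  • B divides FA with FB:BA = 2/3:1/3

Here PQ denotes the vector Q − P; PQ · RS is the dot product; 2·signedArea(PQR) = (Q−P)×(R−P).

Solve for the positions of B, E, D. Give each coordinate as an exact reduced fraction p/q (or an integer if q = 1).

B = (-34/3, 29/3)
D = (-2659/225, 1412/225)
E = (-61/9, 50/9)

1. B_x = -34/3  [B divides FA with FB:BA = 2/3:1/3]
2. B_y = 29/3  [B divides FA with FB:BA = 2/3:1/3]
   → B = (-34/3, 29/3)
3. E_x = -61/9  [2·signedArea(ECA) = 12 ∩ BE · AF = 218/9]
4. E_y = 50/9  [2·signedArea(ECA) = 12 ∩ BE · AF = 218/9]
   → E = (-61/9, 50/9)
5. D_x = -2659/225  [F, A, D are collinear ∩ ED ⟂ FA]
6. D_y = 1412/225  [F, A, D are collinear ∩ ED ⟂ FA]
   → D = (-2659/225, 1412/225)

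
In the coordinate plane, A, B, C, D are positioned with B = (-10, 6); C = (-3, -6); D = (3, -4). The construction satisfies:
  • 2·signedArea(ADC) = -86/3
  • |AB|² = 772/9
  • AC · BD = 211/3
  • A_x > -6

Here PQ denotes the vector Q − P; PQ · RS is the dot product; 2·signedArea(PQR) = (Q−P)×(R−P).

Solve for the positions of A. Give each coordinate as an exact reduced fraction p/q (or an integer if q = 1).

1. A_x = -16/3  [2·signedArea(ADC) = -86/3 ∩ AC · BD = 211/3]
2. A_y = -2  [2·signedArea(ADC) = -86/3 ∩ AC · BD = 211/3]
   → A = (-16/3, -2)

A = (-16/3, -2)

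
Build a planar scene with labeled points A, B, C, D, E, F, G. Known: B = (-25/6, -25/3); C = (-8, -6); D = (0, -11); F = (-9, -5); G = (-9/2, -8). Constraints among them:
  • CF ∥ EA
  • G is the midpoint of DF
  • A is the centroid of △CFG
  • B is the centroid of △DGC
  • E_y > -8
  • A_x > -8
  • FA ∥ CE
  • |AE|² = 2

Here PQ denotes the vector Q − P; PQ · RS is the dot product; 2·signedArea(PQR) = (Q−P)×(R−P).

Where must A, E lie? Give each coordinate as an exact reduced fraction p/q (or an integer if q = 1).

A = (-43/6, -19/3)
E = (-37/6, -22/3)

1. A_x = -43/6  [A is the centroid of △CFG]
2. A_y = -19/3  [A is the centroid of △CFG]
   → A = (-43/6, -19/3)
3. E_x = -37/6  [CF ∥ EA ∩ FA ∥ CE]
4. E_y = -22/3  [CF ∥ EA ∩ FA ∥ CE]
   → E = (-37/6, -22/3)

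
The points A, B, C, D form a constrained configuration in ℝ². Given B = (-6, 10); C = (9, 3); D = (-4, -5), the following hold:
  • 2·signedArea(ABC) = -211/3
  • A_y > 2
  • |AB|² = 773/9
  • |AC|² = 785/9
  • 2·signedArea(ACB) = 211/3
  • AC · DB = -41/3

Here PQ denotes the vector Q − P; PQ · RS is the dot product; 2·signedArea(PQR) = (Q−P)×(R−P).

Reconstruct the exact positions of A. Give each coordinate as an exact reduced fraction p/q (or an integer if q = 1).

A = (-1/3, 8/3)

1. A_x = -1/3  [AC · DB = -41/3 ∩ 2·signedArea(ABC) = -211/3]
2. A_y = 8/3  [AC · DB = -41/3 ∩ 2·signedArea(ABC) = -211/3]
   → A = (-1/3, 8/3)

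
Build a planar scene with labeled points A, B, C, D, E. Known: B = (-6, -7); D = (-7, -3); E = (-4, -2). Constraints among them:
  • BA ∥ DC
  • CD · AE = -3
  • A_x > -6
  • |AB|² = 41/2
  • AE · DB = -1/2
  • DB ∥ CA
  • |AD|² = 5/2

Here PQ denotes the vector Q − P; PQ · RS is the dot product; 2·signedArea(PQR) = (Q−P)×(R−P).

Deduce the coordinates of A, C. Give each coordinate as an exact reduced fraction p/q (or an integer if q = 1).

A = (-11/2, -5/2)
C = (-13/2, 3/2)

1. A_x = -11/2  [line -1·x + 4·y + 9/2 = 0 ∩ |AB|² = 41/2]
2. A_y = -5/2  [line -1·x + 4·y + 9/2 = 0 ∩ |AB|² = 41/2]
   → A = (-11/2, -5/2)
3. C_x = -13/2  [DB ∥ CA ∩ BA ∥ DC]
4. C_y = 3/2  [DB ∥ CA ∩ BA ∥ DC]
   → C = (-13/2, 3/2)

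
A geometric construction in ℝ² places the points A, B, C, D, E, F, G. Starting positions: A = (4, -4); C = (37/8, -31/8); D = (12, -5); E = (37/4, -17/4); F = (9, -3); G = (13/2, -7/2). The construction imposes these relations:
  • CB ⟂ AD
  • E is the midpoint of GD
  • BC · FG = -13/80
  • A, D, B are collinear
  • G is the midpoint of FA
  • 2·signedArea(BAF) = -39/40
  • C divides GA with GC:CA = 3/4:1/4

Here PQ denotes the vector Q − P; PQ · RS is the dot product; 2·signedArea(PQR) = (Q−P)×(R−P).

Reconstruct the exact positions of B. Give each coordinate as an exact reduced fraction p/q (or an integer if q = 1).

B = (23/5, -163/40)

1. B_x = 23/5  [A, D, B are collinear ∩ CB ⟂ AD]
2. B_y = -163/40  [A, D, B are collinear ∩ CB ⟂ AD]
   → B = (23/5, -163/40)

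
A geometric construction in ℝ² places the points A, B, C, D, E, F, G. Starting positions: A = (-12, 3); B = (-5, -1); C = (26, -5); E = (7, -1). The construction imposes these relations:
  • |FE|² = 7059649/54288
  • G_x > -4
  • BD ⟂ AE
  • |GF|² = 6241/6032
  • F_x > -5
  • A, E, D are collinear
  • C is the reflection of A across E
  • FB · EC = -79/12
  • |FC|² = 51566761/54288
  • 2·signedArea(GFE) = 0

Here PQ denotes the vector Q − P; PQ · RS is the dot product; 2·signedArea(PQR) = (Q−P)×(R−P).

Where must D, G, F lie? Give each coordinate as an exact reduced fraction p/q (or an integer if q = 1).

1. D_x = -1693/377  [A, E, D are collinear ∩ BD ⟂ AE]
2. D_y = 535/377  [A, E, D are collinear ∩ BD ⟂ AE]
   → D = (-1693/377, 535/377)
3. F_x = -18815/4524  [line -19·x + 4·y + -1013/12 = 0 ∩ |FC|² = 51566761/54288]
4. F_y = 1526/1131  [line -19·x + 4·y + -1013/12 = 0 ∩ |FC|² = 51566761/54288]
   → F = (-18815/4524, 1526/1131)
5. G_x = -3578/1131  [line 2657/1131·x + 50483/4524·y + -7971/1508 = 0 ∩ |GF|² = 6241/6032]
6. G_y = 1289/1131  [line 2657/1131·x + 50483/4524·y + -7971/1508 = 0 ∩ |GF|² = 6241/6032]
   → G = (-3578/1131, 1289/1131)

D = (-1693/377, 535/377)
F = (-18815/4524, 1526/1131)
G = (-3578/1131, 1289/1131)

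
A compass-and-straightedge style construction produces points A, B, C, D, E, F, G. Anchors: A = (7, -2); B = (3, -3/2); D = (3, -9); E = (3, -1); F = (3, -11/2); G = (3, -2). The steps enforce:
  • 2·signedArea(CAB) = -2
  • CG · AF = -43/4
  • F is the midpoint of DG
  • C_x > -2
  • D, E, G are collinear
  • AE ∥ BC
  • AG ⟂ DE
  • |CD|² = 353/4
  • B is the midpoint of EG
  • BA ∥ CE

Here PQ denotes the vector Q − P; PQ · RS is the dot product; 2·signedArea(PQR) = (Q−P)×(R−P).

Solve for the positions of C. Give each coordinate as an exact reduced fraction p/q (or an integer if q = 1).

C = (-1, -1/2)

1. C_x = -1  [BA ∥ CE ∩ AE ∥ BC]
2. C_y = -1/2  [BA ∥ CE ∩ AE ∥ BC]
   → C = (-1, -1/2)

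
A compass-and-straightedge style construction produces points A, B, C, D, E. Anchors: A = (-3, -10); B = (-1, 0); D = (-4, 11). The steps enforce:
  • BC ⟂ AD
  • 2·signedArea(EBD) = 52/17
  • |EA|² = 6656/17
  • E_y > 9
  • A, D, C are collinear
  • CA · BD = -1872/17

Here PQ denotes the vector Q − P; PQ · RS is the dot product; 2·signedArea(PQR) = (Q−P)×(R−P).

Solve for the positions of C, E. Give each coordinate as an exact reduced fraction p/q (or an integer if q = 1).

1. C_x = -59/17  [A, D, C are collinear ∩ BC ⟂ AD]
2. C_y = -2/17  [A, D, C are collinear ∩ BC ⟂ AD]
   → C = (-59/17, -2/17)
3. E_x = -67/17  [line -11·x + -3·y + -239/17 = 0 ∩ |EA|² = 6656/17]
4. E_y = 166/17  [line -11·x + -3·y + -239/17 = 0 ∩ |EA|² = 6656/17]
   → E = (-67/17, 166/17)

C = (-59/17, -2/17)
E = (-67/17, 166/17)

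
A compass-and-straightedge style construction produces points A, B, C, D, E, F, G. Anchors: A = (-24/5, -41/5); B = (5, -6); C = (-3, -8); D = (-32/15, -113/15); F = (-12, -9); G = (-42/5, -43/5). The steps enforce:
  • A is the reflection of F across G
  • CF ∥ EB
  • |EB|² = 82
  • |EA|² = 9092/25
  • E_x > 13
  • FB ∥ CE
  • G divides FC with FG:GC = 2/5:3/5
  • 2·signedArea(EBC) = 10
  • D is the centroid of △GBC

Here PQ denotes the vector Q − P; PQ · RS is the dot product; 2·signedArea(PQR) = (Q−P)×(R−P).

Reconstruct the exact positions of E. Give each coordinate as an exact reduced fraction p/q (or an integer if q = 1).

1. E_x = 14  [CF ∥ EB ∩ FB ∥ CE]
2. E_y = -5  [CF ∥ EB ∩ FB ∥ CE]
   → E = (14, -5)

E = (14, -5)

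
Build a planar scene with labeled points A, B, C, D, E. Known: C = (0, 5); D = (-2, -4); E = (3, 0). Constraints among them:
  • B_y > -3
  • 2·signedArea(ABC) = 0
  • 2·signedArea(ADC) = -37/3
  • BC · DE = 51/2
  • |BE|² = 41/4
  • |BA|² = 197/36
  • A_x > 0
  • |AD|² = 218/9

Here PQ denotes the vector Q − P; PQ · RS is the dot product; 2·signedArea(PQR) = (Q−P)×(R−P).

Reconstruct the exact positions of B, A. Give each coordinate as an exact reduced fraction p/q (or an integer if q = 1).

A = (1/3, 1/3)
B = (1/2, -2)

1. B_x = 1/2  [line -5·x + -4·y + -11/2 = 0 ∩ |BE|² = 41/4]
2. B_y = -2  [line -5·x + -4·y + -11/2 = 0 ∩ |BE|² = 41/4]
   → B = (1/2, -2)
3. A_x = 1/3  [2·signedArea(ABC) = 0 ∩ 2·signedArea(ADC) = -37/3]
4. A_y = 1/3  [2·signedArea(ABC) = 0 ∩ 2·signedArea(ADC) = -37/3]
   → A = (1/3, 1/3)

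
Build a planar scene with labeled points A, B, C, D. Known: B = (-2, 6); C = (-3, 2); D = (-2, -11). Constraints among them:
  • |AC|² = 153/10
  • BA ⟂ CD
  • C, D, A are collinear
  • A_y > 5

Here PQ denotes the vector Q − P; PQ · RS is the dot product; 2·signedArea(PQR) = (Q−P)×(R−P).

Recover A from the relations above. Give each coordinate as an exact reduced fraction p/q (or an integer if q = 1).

1. A_x = -33/10  [C, D, A are collinear ∩ BA ⟂ CD]
2. A_y = 59/10  [C, D, A are collinear ∩ BA ⟂ CD]
   → A = (-33/10, 59/10)

A = (-33/10, 59/10)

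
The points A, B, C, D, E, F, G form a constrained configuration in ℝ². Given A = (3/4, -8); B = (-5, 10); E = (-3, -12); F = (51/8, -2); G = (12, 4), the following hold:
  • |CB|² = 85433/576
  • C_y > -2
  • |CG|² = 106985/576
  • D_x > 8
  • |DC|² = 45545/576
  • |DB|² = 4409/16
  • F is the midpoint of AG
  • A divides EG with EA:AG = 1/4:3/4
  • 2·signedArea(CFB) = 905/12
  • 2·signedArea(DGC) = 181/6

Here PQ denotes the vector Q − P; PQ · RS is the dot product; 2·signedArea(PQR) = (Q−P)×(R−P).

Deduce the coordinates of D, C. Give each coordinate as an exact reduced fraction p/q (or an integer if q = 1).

C = (-13/24, -4/3)
D = (33/4, 0)

1. C_x = -13/24  [line -12·x + -91/8·y + -65/3 = 0 ∩ |CG|² = 106985/576]
2. C_y = -4/3  [line -12·x + -91/8·y + -65/3 = 0 ∩ |CG|² = 106985/576]
   → C = (-13/24, -4/3)
3. D_x = 33/4  [line 16/3·x + -301/24·y + -44 = 0 ∩ |DB|² = 4409/16]
4. D_y = 0  [line 16/3·x + -301/24·y + -44 = 0 ∩ |DB|² = 4409/16]
   → D = (33/4, 0)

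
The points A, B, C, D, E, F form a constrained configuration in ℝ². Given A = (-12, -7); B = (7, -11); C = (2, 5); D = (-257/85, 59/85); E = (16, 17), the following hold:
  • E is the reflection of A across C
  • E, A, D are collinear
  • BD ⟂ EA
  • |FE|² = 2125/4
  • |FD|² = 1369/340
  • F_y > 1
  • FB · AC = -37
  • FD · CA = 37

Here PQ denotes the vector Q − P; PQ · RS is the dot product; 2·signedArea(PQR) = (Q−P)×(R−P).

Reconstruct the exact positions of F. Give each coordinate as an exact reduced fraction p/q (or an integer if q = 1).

F = (-3/2, 2)

1. F_x = -3/2  [line -14·x + -12·y + 3 = 0 ∩ |FE|² = 2125/4]
2. F_y = 2  [line -14·x + -12·y + 3 = 0 ∩ |FE|² = 2125/4]
   → F = (-3/2, 2)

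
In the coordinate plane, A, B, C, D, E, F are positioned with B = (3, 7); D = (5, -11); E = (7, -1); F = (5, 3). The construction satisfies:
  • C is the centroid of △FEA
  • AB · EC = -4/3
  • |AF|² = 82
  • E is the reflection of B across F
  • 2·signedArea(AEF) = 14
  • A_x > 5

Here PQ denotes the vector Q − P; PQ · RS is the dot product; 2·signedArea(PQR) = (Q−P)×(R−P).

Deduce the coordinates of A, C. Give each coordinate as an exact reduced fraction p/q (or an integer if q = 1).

A = (6, -6)
C = (6, -4/3)

1. A_x = 6  [line -4·x + -2·y + 12 = 0 ∩ |AF|² = 82]
2. A_y = -6  [line -4·x + -2·y + 12 = 0 ∩ |AF|² = 82]
   → A = (6, -6)
3. C_x = 6  [C is the centroid of △FEA]
4. C_y = -4/3  [C is the centroid of △FEA]
   → C = (6, -4/3)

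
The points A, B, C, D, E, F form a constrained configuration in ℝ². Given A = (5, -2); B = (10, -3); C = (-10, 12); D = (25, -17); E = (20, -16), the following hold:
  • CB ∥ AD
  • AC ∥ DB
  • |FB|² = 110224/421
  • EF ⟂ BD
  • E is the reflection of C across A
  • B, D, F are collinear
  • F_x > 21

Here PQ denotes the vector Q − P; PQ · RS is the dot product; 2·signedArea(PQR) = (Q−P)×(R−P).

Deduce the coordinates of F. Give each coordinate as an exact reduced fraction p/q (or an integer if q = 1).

1. F_x = 9190/421  [B, D, F are collinear ∩ EF ⟂ BD]
2. F_y = -5911/421  [B, D, F are collinear ∩ EF ⟂ BD]
   → F = (9190/421, -5911/421)

F = (9190/421, -5911/421)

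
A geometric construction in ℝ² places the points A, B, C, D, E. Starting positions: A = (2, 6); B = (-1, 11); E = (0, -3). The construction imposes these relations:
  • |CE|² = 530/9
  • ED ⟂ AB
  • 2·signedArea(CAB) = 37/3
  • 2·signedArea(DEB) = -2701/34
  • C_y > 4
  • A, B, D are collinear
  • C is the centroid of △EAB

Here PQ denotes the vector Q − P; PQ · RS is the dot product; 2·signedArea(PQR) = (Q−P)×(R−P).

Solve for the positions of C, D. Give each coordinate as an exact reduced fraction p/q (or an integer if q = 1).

C = (1/3, 14/3)
D = (185/34, 9/34)

1. C_x = 1/3  [C is the centroid of △EAB]
2. C_y = 14/3  [C is the centroid of △EAB]
   → C = (1/3, 14/3)
3. D_x = 185/34  [A, B, D are collinear ∩ ED ⟂ AB]
4. D_y = 9/34  [A, B, D are collinear ∩ ED ⟂ AB]
   → D = (185/34, 9/34)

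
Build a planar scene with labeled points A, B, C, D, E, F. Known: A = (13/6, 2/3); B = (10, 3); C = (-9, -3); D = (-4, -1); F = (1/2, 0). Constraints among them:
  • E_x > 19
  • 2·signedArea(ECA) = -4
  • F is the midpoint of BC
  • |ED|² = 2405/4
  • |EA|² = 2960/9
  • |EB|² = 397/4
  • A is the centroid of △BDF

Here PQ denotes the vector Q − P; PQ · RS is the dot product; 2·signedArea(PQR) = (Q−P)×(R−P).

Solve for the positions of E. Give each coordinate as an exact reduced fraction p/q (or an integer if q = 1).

1. E_x = 39/2  [line -11/3·x + 67/6·y + 9/2 = 0 ∩ |EA|² = 2960/9]
2. E_y = 6  [line -11/3·x + 67/6·y + 9/2 = 0 ∩ |EA|² = 2960/9]
   → E = (39/2, 6)

E = (39/2, 6)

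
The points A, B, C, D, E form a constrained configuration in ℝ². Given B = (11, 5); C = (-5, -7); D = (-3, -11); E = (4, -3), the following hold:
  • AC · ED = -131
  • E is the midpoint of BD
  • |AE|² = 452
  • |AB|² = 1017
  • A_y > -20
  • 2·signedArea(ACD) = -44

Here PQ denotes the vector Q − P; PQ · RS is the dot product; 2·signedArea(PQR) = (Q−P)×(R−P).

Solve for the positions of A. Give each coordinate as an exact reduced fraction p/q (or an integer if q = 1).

1. A_x = -10  [2·signedArea(ACD) = -44 ∩ AC · ED = -131]
2. A_y = -19  [2·signedArea(ACD) = -44 ∩ AC · ED = -131]
   → A = (-10, -19)

A = (-10, -19)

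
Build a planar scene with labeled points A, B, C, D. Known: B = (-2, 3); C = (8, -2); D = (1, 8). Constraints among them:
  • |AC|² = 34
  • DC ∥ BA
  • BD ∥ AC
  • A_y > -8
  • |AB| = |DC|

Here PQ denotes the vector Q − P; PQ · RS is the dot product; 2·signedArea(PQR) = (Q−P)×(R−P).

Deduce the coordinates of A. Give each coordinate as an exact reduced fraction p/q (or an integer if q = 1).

A = (5, -7)

1. A_x = 5  [BD ∥ AC ∩ DC ∥ BA]
2. A_y = -7  [BD ∥ AC ∩ DC ∥ BA]
   → A = (5, -7)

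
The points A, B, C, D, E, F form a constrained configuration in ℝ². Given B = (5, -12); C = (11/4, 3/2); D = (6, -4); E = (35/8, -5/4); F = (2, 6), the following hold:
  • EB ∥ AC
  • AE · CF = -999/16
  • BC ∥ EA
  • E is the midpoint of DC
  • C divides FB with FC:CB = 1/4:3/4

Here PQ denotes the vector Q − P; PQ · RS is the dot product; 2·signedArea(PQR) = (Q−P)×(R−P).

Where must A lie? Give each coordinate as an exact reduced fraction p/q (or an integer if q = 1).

1. A_x = 17/8  [EB ∥ AC ∩ BC ∥ EA]
2. A_y = 49/4  [EB ∥ AC ∩ BC ∥ EA]
   → A = (17/8, 49/4)

A = (17/8, 49/4)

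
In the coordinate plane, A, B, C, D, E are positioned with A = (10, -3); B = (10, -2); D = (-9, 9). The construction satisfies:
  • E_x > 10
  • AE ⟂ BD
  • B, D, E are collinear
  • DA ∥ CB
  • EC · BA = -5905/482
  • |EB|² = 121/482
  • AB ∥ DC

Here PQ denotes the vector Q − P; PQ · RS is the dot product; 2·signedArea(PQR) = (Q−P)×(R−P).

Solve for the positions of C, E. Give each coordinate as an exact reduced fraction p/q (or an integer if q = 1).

C = (-9, 10)
E = (5029/482, -1085/482)

1. C_x = -9  [DA ∥ CB ∩ AB ∥ DC]
2. C_y = 10  [DA ∥ CB ∩ AB ∥ DC]
   → C = (-9, 10)
3. E_x = 5029/482  [B, D, E are collinear ∩ AE ⟂ BD]
4. E_y = -1085/482  [B, D, E are collinear ∩ AE ⟂ BD]
   → E = (5029/482, -1085/482)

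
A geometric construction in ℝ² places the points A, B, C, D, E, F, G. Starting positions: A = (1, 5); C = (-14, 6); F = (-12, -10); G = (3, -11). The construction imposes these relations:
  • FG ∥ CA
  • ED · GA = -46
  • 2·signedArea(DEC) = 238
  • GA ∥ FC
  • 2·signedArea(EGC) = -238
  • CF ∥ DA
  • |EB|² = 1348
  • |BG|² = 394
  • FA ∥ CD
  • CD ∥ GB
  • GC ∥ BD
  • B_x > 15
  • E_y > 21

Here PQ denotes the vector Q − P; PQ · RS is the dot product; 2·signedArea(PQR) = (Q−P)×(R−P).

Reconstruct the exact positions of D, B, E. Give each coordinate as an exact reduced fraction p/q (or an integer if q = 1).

1. D_x = -1  [CF ∥ DA ∩ FA ∥ CD]
2. D_y = 21  [CF ∥ DA ∩ FA ∥ CD]
   → D = (-1, 21)
3. B_x = 16  [GC ∥ BD ∩ CD ∥ GB]
4. B_y = 4  [GC ∥ BD ∩ CD ∥ GB]
   → B = (16, 4)
5. E_x = -16  [ED · GA = -46 ∩ 2·signedArea(DEC) = 238]
6. E_y = 22  [ED · GA = -46 ∩ 2·signedArea(DEC) = 238]
   → E = (-16, 22)

B = (16, 4)
D = (-1, 21)
E = (-16, 22)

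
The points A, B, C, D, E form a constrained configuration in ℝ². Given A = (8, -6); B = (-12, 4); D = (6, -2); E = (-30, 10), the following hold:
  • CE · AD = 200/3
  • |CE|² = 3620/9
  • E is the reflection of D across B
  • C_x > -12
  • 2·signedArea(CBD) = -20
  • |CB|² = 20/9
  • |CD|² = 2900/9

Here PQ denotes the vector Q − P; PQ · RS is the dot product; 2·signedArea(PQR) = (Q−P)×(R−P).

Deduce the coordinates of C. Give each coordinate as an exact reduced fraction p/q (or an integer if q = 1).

1. C_x = -34/3  [2·signedArea(CBD) = -20 ∩ CE · AD = 200/3]
2. C_y = 8/3  [2·signedArea(CBD) = -20 ∩ CE · AD = 200/3]
   → C = (-34/3, 8/3)

C = (-34/3, 8/3)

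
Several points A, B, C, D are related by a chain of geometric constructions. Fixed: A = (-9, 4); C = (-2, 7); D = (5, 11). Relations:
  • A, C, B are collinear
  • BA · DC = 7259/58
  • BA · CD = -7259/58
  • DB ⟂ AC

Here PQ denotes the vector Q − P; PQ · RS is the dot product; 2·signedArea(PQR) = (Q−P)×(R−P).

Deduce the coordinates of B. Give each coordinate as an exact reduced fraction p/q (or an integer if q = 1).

B = (311/58, 589/58)

1. B_x = 311/58  [A, C, B are collinear ∩ DB ⟂ AC]
2. B_y = 589/58  [A, C, B are collinear ∩ DB ⟂ AC]
   → B = (311/58, 589/58)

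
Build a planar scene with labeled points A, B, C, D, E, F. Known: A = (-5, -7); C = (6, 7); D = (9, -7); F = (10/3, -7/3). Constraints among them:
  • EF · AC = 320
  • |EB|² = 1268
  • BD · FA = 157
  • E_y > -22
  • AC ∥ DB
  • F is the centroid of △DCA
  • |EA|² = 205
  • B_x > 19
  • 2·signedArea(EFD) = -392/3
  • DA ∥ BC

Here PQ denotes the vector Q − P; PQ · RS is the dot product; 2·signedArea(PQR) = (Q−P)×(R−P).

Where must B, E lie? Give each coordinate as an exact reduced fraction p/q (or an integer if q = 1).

1. B_x = 20  [DA ∥ BC ∩ AC ∥ DB]
2. B_y = 7  [DA ∥ BC ∩ AC ∥ DB]
   → B = (20, 7)
3. E_x = -2  [2·signedArea(EFD) = -392/3 ∩ EF · AC = 320]
4. E_y = -21  [2·signedArea(EFD) = -392/3 ∩ EF · AC = 320]
   → E = (-2, -21)

B = (20, 7)
E = (-2, -21)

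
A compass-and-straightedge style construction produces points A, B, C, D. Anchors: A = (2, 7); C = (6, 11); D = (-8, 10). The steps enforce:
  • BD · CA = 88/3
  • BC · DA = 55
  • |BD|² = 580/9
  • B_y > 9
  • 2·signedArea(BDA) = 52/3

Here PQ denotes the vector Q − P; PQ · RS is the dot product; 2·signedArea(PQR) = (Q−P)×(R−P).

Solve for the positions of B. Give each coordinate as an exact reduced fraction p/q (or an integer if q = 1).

1. B_x = 0  [BD · CA = 88/3 ∩ 2·signedArea(BDA) = 52/3]
2. B_y = 28/3  [BD · CA = 88/3 ∩ 2·signedArea(BDA) = 52/3]
   → B = (0, 28/3)

B = (0, 28/3)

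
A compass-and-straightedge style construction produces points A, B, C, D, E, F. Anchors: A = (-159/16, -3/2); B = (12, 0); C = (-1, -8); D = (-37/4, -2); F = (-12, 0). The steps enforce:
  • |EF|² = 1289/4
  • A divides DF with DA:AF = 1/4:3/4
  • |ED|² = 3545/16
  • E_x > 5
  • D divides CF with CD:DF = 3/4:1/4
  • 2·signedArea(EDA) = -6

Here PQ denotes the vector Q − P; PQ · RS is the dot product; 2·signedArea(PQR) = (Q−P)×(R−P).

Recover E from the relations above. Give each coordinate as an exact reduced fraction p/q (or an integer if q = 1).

1. E_x = 11/2  [line -1/2·x + -11/16·y + 0 = 0 ∩ |EF|² = 1289/4]
2. E_y = -4  [line -1/2·x + -11/16·y + 0 = 0 ∩ |EF|² = 1289/4]
   → E = (11/2, -4)

E = (11/2, -4)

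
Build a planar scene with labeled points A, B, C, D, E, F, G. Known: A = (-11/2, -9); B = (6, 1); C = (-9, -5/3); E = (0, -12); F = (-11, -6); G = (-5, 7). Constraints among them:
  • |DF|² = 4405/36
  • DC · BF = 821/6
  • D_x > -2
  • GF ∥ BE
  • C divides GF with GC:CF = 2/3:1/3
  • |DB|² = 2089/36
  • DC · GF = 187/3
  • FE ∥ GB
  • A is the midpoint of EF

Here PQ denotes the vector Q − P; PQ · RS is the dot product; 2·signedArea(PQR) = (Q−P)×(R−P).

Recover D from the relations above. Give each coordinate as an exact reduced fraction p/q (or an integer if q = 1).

D = (-3/2, -1/3)

1. D_x = -3/2  [DC · BF = 821/6 ∩ DC · GF = 187/3]
2. D_y = -1/3  [DC · BF = 821/6 ∩ DC · GF = 187/3]
   → D = (-3/2, -1/3)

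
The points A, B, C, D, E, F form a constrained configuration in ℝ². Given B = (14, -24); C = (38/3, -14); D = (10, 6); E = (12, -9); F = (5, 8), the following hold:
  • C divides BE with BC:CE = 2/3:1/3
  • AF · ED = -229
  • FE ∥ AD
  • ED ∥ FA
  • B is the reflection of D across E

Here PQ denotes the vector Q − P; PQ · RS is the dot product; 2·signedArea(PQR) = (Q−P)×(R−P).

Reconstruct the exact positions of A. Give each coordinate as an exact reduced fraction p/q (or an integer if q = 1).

1. A_x = 3  [FE ∥ AD ∩ ED ∥ FA]
2. A_y = 23  [FE ∥ AD ∩ ED ∥ FA]
   → A = (3, 23)

A = (3, 23)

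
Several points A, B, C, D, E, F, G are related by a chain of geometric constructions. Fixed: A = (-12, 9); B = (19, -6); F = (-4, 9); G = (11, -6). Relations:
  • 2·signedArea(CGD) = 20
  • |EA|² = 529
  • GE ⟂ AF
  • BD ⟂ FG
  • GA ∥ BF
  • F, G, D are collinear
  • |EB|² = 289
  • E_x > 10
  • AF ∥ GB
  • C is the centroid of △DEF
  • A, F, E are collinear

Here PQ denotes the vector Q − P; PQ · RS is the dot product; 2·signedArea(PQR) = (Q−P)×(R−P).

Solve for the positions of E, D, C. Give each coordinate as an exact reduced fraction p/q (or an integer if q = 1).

C = (22/3, 8/3)
D = (15, -10)
E = (11, 9)

1. E_x = 11  [A, F, E are collinear ∩ GE ⟂ AF]
2. E_y = 9  [A, F, E are collinear ∩ GE ⟂ AF]
   → E = (11, 9)
3. D_x = 15  [F, G, D are collinear ∩ BD ⟂ FG]
4. D_y = -10  [F, G, D are collinear ∩ BD ⟂ FG]
   → D = (15, -10)
5. C_x = 22/3  [C is the centroid of △DEF]
6. C_y = 8/3  [C is the centroid of △DEF]
   → C = (22/3, 8/3)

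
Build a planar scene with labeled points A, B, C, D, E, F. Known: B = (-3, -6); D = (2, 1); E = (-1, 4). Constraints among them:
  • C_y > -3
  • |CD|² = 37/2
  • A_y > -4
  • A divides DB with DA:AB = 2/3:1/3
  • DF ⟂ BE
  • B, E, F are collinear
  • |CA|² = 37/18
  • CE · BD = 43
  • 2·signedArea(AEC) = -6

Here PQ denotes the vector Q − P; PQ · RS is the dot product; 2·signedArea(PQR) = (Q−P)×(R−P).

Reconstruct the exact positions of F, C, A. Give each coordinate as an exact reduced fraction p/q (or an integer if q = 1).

1. F_x = -19/13  [B, E, F are collinear ∩ DF ⟂ BE]
2. F_y = 22/13  [B, E, F are collinear ∩ DF ⟂ BE]
   → F = (-19/13, 22/13)
3. C_x = -1/2  [line -5·x + -7·y + -20 = 0 ∩ |CD|² = 37/2]
4. C_y = -5/2  [line -5·x + -7·y + -20 = 0 ∩ |CD|² = 37/2]
   → C = (-1/2, -5/2)
5. A_x = -4/3  [A divides DB with DA:AB = 2/3:1/3]
6. A_y = -11/3  [A divides DB with DA:AB = 2/3:1/3]
   → A = (-4/3, -11/3)

A = (-4/3, -11/3)
C = (-1/2, -5/2)
F = (-19/13, 22/13)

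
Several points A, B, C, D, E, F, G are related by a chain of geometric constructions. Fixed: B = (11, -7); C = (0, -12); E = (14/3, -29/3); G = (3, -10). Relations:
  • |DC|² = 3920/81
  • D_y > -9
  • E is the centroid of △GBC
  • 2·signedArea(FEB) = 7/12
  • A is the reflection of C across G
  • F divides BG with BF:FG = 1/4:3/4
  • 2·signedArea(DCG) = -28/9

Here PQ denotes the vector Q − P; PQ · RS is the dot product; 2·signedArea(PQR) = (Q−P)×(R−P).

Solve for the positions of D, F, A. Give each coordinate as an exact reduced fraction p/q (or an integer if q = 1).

A = (6, -8)
D = (56/9, -80/9)
F = (9, -31/4)

1. D_x = 56/9  [line -2·x + 3·y + 352/9 = 0 ∩ |DC|² = 3920/81]
2. D_y = -80/9  [line -2·x + 3·y + 352/9 = 0 ∩ |DC|² = 3920/81]
   → D = (56/9, -80/9)
3. F_x = 9  [F divides BG with BF:FG = 1/4:3/4]
4. F_y = -31/4  [F divides BG with BF:FG = 1/4:3/4]
   → F = (9, -31/4)
5. A_x = 6  [A is the reflection of C across G]
6. A_y = -8  [A is the reflection of C across G]
   → A = (6, -8)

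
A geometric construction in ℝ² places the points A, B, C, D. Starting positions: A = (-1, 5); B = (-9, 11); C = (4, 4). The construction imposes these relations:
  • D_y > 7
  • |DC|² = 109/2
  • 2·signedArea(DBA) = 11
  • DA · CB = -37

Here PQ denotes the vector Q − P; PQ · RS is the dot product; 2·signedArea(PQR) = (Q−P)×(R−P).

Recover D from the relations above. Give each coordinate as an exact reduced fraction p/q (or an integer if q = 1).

1. D_x = -5/2  [DA · CB = -37 ∩ 2·signedArea(DBA) = 11]
2. D_y = 15/2  [DA · CB = -37 ∩ 2·signedArea(DBA) = 11]
   → D = (-5/2, 15/2)

D = (-5/2, 15/2)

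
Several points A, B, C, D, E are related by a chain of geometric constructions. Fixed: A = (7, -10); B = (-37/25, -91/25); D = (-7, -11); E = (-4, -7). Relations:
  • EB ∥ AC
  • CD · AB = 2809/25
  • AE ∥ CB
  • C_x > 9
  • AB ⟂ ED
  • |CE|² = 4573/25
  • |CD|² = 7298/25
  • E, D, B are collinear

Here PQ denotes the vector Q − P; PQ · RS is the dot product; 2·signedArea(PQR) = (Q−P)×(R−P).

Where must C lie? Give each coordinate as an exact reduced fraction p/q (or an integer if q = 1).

C = (238/25, -166/25)

1. C_x = 238/25  [AE ∥ CB ∩ EB ∥ AC]
2. C_y = -166/25  [AE ∥ CB ∩ EB ∥ AC]
   → C = (238/25, -166/25)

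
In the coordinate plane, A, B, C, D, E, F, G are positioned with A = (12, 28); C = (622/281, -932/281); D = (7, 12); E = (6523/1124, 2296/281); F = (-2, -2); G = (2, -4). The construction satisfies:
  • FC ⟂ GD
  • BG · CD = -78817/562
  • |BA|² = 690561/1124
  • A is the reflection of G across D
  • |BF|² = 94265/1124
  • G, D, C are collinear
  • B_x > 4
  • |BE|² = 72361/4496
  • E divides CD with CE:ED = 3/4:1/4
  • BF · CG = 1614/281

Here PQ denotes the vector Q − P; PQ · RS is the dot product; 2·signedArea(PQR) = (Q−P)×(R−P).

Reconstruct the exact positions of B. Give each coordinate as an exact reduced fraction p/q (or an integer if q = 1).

1. B_x = 2589/562  [line 60/281·x + 192/281·y + -1110/281 = 0 ∩ |BE|² = 72361/4496]
2. B_y = 1220/281  [line 60/281·x + 192/281·y + -1110/281 = 0 ∩ |BE|² = 72361/4496]
   → B = (2589/562, 1220/281)

B = (2589/562, 1220/281)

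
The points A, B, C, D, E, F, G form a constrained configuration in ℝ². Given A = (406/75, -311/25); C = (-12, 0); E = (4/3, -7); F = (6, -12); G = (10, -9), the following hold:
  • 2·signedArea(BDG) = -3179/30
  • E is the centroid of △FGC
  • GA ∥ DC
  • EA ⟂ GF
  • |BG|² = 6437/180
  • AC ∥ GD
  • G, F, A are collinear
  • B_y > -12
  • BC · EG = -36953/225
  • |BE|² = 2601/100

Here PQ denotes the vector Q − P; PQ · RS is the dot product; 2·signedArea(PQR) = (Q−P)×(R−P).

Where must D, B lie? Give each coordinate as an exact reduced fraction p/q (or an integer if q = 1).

B = (659/150, -277/25)
D = (-556/75, 86/25)

1. D_x = -556/75  [GA ∥ DC ∩ AC ∥ GD]
2. D_y = 86/25  [GA ∥ DC ∩ AC ∥ GD]
   → D = (-556/75, 86/25)
3. B_x = 659/150  [2·signedArea(BDG) = -3179/30 ∩ BC · EG = -36953/225]
4. B_y = -277/25  [2·signedArea(BDG) = -3179/30 ∩ BC · EG = -36953/225]
   → B = (659/150, -277/25)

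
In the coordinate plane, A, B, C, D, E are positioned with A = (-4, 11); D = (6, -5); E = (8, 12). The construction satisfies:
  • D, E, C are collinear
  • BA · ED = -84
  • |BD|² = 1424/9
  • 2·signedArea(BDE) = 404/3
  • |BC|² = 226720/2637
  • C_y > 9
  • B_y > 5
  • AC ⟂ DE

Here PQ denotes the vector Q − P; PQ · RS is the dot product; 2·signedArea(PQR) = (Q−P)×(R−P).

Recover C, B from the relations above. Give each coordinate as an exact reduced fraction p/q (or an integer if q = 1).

1. C_x = 2262/293  [D, E, C are collinear ∩ AC ⟂ DE]
2. C_y = 2819/293  [D, E, C are collinear ∩ AC ⟂ DE]
   → C = (2262/293, 2819/293)
3. B_x = -2/3  [2·signedArea(BDE) = 404/3 ∩ BA · ED = -84]
4. B_y = 17/3  [2·signedArea(BDE) = 404/3 ∩ BA · ED = -84]
   → B = (-2/3, 17/3)

B = (-2/3, 17/3)
C = (2262/293, 2819/293)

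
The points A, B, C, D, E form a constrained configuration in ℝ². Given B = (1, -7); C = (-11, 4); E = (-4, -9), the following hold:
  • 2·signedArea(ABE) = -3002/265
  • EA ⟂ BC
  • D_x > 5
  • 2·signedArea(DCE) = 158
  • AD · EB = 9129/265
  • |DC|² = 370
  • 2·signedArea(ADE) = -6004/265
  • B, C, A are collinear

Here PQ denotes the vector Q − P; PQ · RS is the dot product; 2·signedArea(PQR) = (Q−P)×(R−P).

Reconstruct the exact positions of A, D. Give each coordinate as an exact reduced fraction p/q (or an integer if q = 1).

A = (-191/265, -1437/265)
D = (6, -5)

1. A_x = -191/265  [B, C, A are collinear ∩ EA ⟂ BC]
2. A_y = -1437/265  [B, C, A are collinear ∩ EA ⟂ BC]
   → A = (-191/265, -1437/265)
3. D_x = 6  [2·signedArea(DCE) = 158 ∩ AD · EB = 9129/265]
4. D_y = -5  [2·signedArea(DCE) = 158 ∩ AD · EB = 9129/265]
   → D = (6, -5)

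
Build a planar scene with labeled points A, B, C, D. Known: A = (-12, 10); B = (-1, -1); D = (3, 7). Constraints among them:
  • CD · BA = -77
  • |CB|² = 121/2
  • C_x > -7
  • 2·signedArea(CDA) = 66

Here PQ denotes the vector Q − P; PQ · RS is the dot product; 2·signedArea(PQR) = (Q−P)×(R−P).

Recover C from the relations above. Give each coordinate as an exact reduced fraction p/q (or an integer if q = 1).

1. C_x = -13/2  [CD · BA = -77 ∩ 2·signedArea(CDA) = 66]
2. C_y = 9/2  [CD · BA = -77 ∩ 2·signedArea(CDA) = 66]
   → C = (-13/2, 9/2)

C = (-13/2, 9/2)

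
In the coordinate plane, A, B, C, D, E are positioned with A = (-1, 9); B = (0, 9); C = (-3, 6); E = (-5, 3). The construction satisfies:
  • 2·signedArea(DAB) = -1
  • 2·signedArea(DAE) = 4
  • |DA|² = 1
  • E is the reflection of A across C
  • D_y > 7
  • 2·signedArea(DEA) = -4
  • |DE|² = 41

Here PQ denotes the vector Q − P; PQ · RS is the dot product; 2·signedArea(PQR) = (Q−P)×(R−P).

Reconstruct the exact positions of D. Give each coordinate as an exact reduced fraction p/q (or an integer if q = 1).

D = (-1, 8)

1. D_x = -1  [2·signedArea(DEA) = -4 ∩ 2·signedArea(DAB) = -1]
2. D_y = 8  [2·signedArea(DEA) = -4 ∩ 2·signedArea(DAB) = -1]
   → D = (-1, 8)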